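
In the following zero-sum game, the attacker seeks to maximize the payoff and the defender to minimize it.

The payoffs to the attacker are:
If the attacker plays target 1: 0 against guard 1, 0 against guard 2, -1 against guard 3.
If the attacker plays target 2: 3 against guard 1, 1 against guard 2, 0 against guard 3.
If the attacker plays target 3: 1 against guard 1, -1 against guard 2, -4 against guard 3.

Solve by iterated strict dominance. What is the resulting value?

0

Row target 3 is strictly dominated by row target 2 (3>1, 1>-1, 0>-4); eliminate target 3.
Row target 1 is strictly dominated by row target 2 (3>0, 1>0, 0>-1); eliminate target 1.
Column guard 1 is strictly dominated by guard 2 for the defender (1<3); eliminate guard 1.
Column guard 2 is strictly dominated by guard 3 for the defender (0<1); eliminate guard 2.
Only (target 2, guard 3) remains, with payoff 0.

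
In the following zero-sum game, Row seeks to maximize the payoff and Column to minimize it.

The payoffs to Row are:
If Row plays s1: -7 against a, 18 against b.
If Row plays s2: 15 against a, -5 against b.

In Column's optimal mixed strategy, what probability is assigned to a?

23/45

Row minima are -7 and -5, so Row's maximin is -5; column maxima are 15 and 18, so Column's minimax is 15. These differ, so the equilibrium is in mixed strategies.
Let Column play a with probability q. Row is indifferent when −7q + 18(1−q) = 15q − 5(1−q), giving q = 23/45.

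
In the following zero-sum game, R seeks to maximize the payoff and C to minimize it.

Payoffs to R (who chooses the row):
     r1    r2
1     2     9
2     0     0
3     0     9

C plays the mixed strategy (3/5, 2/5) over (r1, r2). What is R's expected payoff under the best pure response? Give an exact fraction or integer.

1: (2)·(3/5) + (9)·(2/5) = 24/5.
2: (0)·(3/5) + (0)·(2/5) = 0.
3: (0)·(3/5) + (9)·(2/5) = 18/5.
The best pure response is 1 with expected payoff 24/5.

24/5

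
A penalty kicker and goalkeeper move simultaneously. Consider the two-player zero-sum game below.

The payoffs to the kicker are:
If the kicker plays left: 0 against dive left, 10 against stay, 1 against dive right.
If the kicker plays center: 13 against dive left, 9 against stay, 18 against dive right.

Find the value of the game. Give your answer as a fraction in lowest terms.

Column dive right is strictly dominated by dive left for the goalkeeper (it gives the kicker more in every row).
The remaining 2×2 game on (left, center) × (dive left, stay) has no saddle point. Let the kicker play left with probability p; indifference gives 13(1−p) = 10p + 9(1−p), so p = 2/7.
Similarly the goalkeeper's optimal q on dive left is 1/14, and the value is 0·(1/14) + (10)·(13/14) = 65/7.

65/7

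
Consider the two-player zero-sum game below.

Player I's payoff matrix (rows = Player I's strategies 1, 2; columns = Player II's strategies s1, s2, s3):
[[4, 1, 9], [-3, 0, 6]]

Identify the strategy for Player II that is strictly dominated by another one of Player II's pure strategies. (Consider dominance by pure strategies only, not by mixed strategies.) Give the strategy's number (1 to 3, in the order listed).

Player II prefers columns that give Player I less. Compare s3 with s1: 4 < 9, -3 < 6.
So s1 strictly dominates s3 for Player II; s3 is strictly dominated.

3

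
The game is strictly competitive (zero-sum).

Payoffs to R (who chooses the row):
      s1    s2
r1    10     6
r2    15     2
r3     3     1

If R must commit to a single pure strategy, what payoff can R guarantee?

The worst-case payoff for each row is r1: 6, r2: 2, r3: 1.
The best of these is 6.

6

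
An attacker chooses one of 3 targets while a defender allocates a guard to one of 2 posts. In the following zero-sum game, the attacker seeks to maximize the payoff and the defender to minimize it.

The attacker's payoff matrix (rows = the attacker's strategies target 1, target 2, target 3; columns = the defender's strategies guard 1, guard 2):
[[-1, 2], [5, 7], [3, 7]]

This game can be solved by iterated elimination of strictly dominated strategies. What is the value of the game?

Row target 1 is strictly dominated by row target 2 (5>-1, 7>2); eliminate target 1.
Column guard 2 is strictly dominated by guard 1 for the defender (5<7, 3<7); eliminate guard 2.
Row target 3 is strictly dominated by row target 2 (5>3); eliminate target 3.
Only (target 2, guard 1) remains, with payoff 5.

5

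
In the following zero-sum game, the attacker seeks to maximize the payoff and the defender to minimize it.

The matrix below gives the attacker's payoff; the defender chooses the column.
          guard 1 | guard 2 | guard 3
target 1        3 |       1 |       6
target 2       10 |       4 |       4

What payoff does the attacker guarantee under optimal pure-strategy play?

4

Row minima: 1, 4 → the attacker's maximin is 4.
Column maxima: 10, 4, 6 → the defender's minimax is 4.
They coincide at (target 2, guard 2), so the value is 4.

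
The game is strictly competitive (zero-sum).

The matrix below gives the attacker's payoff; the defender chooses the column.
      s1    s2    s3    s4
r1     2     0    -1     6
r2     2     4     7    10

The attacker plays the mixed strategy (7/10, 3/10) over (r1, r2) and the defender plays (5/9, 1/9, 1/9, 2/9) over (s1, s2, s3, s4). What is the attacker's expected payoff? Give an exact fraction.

Against (5/9, 1/9, 1/9, 2/9), each row's expected payoff is r1: 7/3; r2: 41/9.
Taking the (7/10, 3/10)-weighted average: (7/10)·(7/3) + (3/10)·(41/9) = 3.

3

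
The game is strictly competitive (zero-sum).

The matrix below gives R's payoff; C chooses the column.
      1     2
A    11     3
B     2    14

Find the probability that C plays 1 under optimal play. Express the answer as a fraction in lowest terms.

11/20

Row minima are 3 and 2, so R's maximin is 3; column maxima are 11 and 14, so C's minimax is 11. These differ, so the equilibrium is in mixed strategies.
Let C play 1 with probability q. R is indifferent when 11q + 3(1−q) = 2q + 14(1−q), giving q = 11/20.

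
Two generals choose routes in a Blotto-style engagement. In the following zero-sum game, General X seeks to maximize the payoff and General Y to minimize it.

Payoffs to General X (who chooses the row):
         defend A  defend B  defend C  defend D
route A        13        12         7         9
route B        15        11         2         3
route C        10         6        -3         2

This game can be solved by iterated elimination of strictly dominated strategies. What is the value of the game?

Column defend A is strictly dominated by defend B for General Y (12<13, 11<15, 6<10); eliminate defend A.
Column defend B is strictly dominated by defend C for General Y (7<12, 2<11, -3<6); eliminate defend B.
Row route B is strictly dominated by row route A (7>2, 9>3); eliminate route B.
Row route C is strictly dominated by row route A (7>-3, 9>2); eliminate route C.
Column defend D is strictly dominated by defend C for General Y (7<9); eliminate defend D.
Only (route A, defend C) remains, with payoff 7.

7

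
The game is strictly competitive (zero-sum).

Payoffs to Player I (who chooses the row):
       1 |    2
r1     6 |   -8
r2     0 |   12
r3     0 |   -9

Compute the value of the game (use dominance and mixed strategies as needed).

Row r3 is strictly dominated by row r1, so Player I never plays it.
The remaining 2×2 game on (r1, r2) × (1, 2) has no saddle point. Let Player I play r1 with probability p; indifference gives 6p = −8p + 12(1−p), so p = 6/13.
Similarly Player II's optimal q on 1 is 10/13, and the value is 6·(10/13) + (-8)·(3/13) = 36/13.

36/13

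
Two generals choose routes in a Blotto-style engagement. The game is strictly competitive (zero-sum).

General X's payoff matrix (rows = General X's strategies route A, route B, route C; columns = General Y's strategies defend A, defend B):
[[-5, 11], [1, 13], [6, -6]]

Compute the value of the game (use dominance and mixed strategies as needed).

7/2

Row route A is strictly dominated by row route B, so General X never plays it.
The remaining 2×2 game on (route B, route C) × (defend A, defend B) has no saddle point. Let General X play route B with probability p; indifference gives p + 6(1−p) = 13p − 6(1−p), so p = 1/2.
Similarly General Y's optimal q on defend A is 19/24, and the value is 1·(19/24) + (13)·(5/24) = 7/2.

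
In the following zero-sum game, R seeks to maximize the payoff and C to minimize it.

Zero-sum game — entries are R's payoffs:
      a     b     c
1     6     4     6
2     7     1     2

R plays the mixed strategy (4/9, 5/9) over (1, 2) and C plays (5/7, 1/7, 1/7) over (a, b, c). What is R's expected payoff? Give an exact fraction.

Against (5/7, 1/7, 1/7), each row's expected payoff is 1: 40/7; 2: 38/7.
Taking the (4/9, 5/9)-weighted average: (4/9)·(40/7) + (5/9)·(38/7) = 50/9.

50/9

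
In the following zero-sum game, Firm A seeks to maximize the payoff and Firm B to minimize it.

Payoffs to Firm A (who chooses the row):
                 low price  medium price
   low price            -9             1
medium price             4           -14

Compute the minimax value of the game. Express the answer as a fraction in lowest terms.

-61/14

Row minima are -9 and -14, so Firm A's maximin is -9; column maxima are 4 and 1, so Firm B's minimax is 1. These differ, so the equilibrium is in mixed strategies.
Let Firm A play low price with probability p. Firm B is indifferent when −9p + 4(1−p) = p − 14(1−p), giving p = 9/14.
Let Firm B play low price with probability q. Firm A is indifferent when −9q + (1−q) = 4q − 14(1−q), giving q = 15/28.
The value is -9·(15/28) + (1)·(13/28) = -61/14.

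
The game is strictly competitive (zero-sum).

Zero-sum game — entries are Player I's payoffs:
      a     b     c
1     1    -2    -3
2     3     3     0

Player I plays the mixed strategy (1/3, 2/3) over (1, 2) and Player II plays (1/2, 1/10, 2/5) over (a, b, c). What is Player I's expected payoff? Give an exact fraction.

Against (1/2, 1/10, 2/5), each row's expected payoff is 1: -9/10; 2: 9/5.
Taking the (1/3, 2/3)-weighted average: (1/3)·(-9/10) + (2/3)·(9/5) = 9/10.

9/10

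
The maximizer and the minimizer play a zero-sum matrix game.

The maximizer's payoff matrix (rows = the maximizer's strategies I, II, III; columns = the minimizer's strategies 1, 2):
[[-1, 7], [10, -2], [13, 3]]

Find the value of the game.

47/9

Row II is strictly dominated by row III, so the maximizer never plays it.
The remaining 2×2 game on (I, III) × (1, 2) has no saddle point. Let the maximizer play I with probability p; indifference gives −p + 13(1−p) = 7p + 3(1−p), so p = 5/9.
Similarly the minimizer's optimal q on 1 is 2/9, and the value is -1·(2/9) + (7)·(7/9) = 47/9.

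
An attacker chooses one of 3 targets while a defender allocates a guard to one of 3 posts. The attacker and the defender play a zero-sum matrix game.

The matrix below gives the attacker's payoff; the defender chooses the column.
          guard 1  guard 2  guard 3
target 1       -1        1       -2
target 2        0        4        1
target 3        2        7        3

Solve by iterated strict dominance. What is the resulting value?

2

Row target 1 is strictly dominated by row target 2 (0>-1, 4>1, 1>-2); eliminate target 1.
Column guard 2 is strictly dominated by guard 1 for the defender (0<4, 2<7); eliminate guard 2.
Row target 2 is strictly dominated by row target 3 (2>0, 3>1); eliminate target 2.
Column guard 3 is strictly dominated by guard 1 for the defender (2<3); eliminate guard 3.
Only (target 3, guard 1) remains, with payoff 2.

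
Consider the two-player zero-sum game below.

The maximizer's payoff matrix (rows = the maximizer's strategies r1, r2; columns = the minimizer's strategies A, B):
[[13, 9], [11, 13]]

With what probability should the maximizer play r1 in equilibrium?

1/3

Row minima are 9 and 11, so the maximizer's maximin is 11; column maxima are 13 and 13, so the minimizer's minimax is 13. These differ, so the equilibrium is in mixed strategies.
Let the maximizer play r1 with probability p. The minimizer is indifferent when 13p + 11(1−p) = 9p + 13(1−p), giving p = 1/3.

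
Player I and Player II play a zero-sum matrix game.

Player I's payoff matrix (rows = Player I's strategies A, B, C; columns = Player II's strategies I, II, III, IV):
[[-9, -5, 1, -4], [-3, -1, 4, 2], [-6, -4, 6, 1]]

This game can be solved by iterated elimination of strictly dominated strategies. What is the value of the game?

-3

Column II is strictly dominated by I for Player II (-9<-5, -3<-1, -6<-4); eliminate II.
Column IV is strictly dominated by I for Player II (-9<-4, -3<2, -6<1); eliminate IV.
Column III is strictly dominated by I for Player II (-9<1, -3<4, -6<6); eliminate III.
Row A is strictly dominated by row B (-3>-9); eliminate A.
Row C is strictly dominated by row B (-3>-6); eliminate C.
Only (B, I) remains, with payoff -3.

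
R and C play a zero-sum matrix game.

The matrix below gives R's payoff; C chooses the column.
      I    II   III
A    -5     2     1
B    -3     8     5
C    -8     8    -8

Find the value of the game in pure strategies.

-3

Row minima: -5, -3, -8 → R's maximin is -3.
Column maxima: -3, 8, 5 → C's minimax is -3.
They coincide at (B, I), so the value is -3.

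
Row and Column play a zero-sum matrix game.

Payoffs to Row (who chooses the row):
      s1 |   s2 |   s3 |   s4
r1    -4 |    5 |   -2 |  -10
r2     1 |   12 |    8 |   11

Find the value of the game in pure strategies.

Row minima: -10, 1 → Row's maximin is 1.
Column maxima: 1, 12, 8, 11 → Column's minimax is 1.
They coincide at (r2, s1), so the value is 1.

1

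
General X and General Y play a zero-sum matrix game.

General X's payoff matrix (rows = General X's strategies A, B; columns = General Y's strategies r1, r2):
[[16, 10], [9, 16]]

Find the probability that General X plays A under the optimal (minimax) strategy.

7/13

Row minima are 10 and 9, so General X's maximin is 10; column maxima are 16 and 16, so General Y's minimax is 16. These differ, so the equilibrium is in mixed strategies.
Let General X play A with probability p. General Y is indifferent when 16p + 9(1−p) = 10p + 16(1−p), giving p = 7/13.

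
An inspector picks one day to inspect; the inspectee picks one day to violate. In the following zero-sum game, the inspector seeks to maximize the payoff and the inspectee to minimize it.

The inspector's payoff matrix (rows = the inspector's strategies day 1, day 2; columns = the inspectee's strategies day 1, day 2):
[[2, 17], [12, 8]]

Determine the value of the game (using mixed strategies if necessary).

188/19

Row minima are 2 and 8, so the inspector's maximin is 8; column maxima are 12 and 17, so the inspectee's minimax is 12. These differ, so the equilibrium is in mixed strategies.
Let the inspector play day 1 with probability p. The inspectee is indifferent when 2p + 12(1−p) = 17p + 8(1−p), giving p = 4/19.
Let the inspectee play day 1 with probability q. The inspector is indifferent when 2q + 17(1−q) = 12q + 8(1−q), giving q = 9/19.
The value is 2·(9/19) + (17)·(10/19) = 188/19.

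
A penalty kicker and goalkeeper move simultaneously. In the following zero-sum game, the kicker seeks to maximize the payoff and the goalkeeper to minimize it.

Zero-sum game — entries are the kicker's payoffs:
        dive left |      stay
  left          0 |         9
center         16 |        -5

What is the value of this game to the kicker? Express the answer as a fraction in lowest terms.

Row minima are 0 and -5, so the kicker's maximin is 0; column maxima are 16 and 9, so the goalkeeper's minimax is 9. These differ, so the equilibrium is in mixed strategies.
Let the kicker play left with probability p. The goalkeeper is indifferent when 16(1−p) = 9p − 5(1−p), giving p = 7/10.
Let the goalkeeper play dive left with probability q. The kicker is indifferent when 9(1−q) = 16q − 5(1−q), giving q = 7/15.
The value is 0·(7/15) + (9)·(8/15) = 24/5.

24/5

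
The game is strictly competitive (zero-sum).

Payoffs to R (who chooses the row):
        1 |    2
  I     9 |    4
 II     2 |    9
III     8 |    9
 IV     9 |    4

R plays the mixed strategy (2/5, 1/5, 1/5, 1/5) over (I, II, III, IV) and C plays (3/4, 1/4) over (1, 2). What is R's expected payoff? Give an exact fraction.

Against (3/4, 1/4), each row's expected payoff is I: 31/4; II: 15/4; III: 33/4; IV: 31/4.
Taking the (2/5, 1/5, 1/5, 1/5)-weighted average: (2/5)·(31/4) + (1/5)·(15/4) + (1/5)·(33/4) + (1/5)·(31/4) = 141/20.

141/20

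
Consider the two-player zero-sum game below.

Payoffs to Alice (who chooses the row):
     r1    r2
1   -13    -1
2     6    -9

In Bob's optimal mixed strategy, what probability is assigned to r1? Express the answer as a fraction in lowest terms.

8/27

Row minima are -13 and -9, so Alice's maximin is -9; column maxima are 6 and -1, so Bob's minimax is -1. These differ, so the equilibrium is in mixed strategies.
Let Bob play r1 with probability q. Alice is indifferent when −13q − (1−q) = 6q − 9(1−q), giving q = 8/27.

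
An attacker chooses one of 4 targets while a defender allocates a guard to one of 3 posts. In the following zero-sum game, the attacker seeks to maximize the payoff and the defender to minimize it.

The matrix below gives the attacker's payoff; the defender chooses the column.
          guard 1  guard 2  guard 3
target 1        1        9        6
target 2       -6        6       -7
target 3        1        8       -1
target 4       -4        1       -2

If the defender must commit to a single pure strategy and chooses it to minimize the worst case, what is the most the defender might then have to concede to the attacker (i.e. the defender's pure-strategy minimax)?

1

The worst case (largest entry) in each column is guard 1: 1, guard 2: 9, guard 3: 6.
The best (smallest) of these is 1.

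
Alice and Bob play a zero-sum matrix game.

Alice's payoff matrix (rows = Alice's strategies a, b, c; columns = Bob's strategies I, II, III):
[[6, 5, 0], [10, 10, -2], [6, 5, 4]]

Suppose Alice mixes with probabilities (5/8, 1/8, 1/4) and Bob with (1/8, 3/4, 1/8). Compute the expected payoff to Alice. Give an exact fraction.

41/8

Against (1/8, 3/4, 1/8), each row's expected payoff is a: 9/2; b: 17/2; c: 5.
Taking the (5/8, 1/8, 1/4)-weighted average: (5/8)·(9/2) + (1/8)·(17/2) + (1/4)·(5) = 41/8.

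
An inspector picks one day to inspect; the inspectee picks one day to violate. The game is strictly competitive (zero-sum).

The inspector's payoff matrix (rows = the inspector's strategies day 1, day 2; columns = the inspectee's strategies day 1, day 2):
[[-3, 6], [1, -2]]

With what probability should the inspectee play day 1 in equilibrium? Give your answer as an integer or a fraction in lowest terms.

2/3

Row minima are -3 and -2, so the inspector's maximin is -2; column maxima are 1 and 6, so the inspectee's minimax is 1. These differ, so the equilibrium is in mixed strategies.
Let the inspectee play day 1 with probability q. The inspector is indifferent when −3q + 6(1−q) = q − 2(1−q), giving q = 2/3.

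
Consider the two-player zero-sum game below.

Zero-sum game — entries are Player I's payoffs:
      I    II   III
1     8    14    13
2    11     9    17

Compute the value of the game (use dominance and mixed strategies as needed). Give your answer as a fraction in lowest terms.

41/4

Column III is strictly dominated by I for Player II (it gives Player I more in every row).
The remaining 2×2 game on (1, 2) × (I, II) has no saddle point. Let Player I play 1 with probability p; indifference gives 8p + 11(1−p) = 14p + 9(1−p), so p = 1/4.
Similarly Player II's optimal q on I is 5/8, and the value is 8·(5/8) + (14)·(3/8) = 41/4.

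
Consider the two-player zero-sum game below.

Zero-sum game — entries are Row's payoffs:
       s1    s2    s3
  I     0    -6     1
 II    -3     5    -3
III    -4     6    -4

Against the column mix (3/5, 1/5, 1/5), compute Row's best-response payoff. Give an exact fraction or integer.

I: (0)·(3/5) + (-6)·(1/5) + (1)·(1/5) = -1.
II: (-3)·(3/5) + (5)·(1/5) + (-3)·(1/5) = -7/5.
III: (-4)·(3/5) + (6)·(1/5) + (-4)·(1/5) = -2.
The best pure response is I with expected payoff -1.

-1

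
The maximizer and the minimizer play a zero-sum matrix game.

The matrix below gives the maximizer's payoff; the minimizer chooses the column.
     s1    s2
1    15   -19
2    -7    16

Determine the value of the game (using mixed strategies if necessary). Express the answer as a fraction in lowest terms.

Row minima are -19 and -7, so the maximizer's maximin is -7; column maxima are 15 and 16, so the minimizer's minimax is 15. These differ, so the equilibrium is in mixed strategies.
Let the maximizer play 1 with probability p. The minimizer is indifferent when 15p − 7(1−p) = −19p + 16(1−p), giving p = 23/57.
Let the minimizer play s1 with probability q. The maximizer is indifferent when 15q − 19(1−q) = −7q + 16(1−q), giving q = 35/57.
The value is 15·(35/57) + (-19)·(22/57) = 107/57.

107/57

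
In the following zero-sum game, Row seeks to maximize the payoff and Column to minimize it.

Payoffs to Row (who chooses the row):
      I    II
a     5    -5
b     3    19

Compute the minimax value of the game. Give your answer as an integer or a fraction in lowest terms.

55/13

Row minima are -5 and 3, so Row's maximin is 3; column maxima are 5 and 19, so Column's minimax is 5. These differ, so the equilibrium is in mixed strategies.
Let Row play a with probability p. Column is indifferent when 5p + 3(1−p) = −5p + 19(1−p), giving p = 8/13.
Let Column play I with probability q. Row is indifferent when 5q − 5(1−q) = 3q + 19(1−q), giving q = 12/13.
The value is 5·(12/13) + (-5)·(1/13) = 55/13.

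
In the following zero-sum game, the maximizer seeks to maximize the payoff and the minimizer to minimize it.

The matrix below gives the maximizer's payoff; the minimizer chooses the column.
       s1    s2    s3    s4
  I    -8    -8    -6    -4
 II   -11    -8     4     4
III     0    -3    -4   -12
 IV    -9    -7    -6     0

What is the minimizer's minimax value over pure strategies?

The worst case (largest entry) in each column is s1: 0, s2: -3, s3: 4, s4: 4.
The best (smallest) of these is -3.

-3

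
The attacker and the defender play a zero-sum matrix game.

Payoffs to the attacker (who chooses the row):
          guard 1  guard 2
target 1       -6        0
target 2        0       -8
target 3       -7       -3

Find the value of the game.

-24/7

Row target 3 is strictly dominated by row target 1, so the attacker never plays it.
The remaining 2×2 game on (target 1, target 2) × (guard 1, guard 2) has no saddle point. Let the attacker play target 1 with probability p; indifference gives −6p = −8(1−p), so p = 4/7.
Similarly the defender's optimal q on guard 1 is 4/7, and the value is -6·(4/7) + (0)·(3/7) = -24/7.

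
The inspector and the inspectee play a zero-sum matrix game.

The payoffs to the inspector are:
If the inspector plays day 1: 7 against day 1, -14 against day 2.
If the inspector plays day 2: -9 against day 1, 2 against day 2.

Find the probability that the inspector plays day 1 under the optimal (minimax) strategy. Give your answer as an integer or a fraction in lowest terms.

Row minima are -14 and -9, so the inspector's maximin is -9; column maxima are 7 and 2, so the inspectee's minimax is 2. These differ, so the equilibrium is in mixed strategies.
Let the inspector play day 1 with probability p. The inspectee is indifferent when 7p − 9(1−p) = −14p + 2(1−p), giving p = 11/32.

11/32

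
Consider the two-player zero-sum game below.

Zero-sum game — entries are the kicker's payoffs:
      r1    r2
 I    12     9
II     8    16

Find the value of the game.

Row minima are 9 and 8, so the kicker's maximin is 9; column maxima are 12 and 16, so the goalkeeper's minimax is 12. These differ, so the equilibrium is in mixed strategies.
Let the kicker play I with probability p. The goalkeeper is indifferent when 12p + 8(1−p) = 9p + 16(1−p), giving p = 8/11.
Let the goalkeeper play r1 with probability q. The kicker is indifferent when 12q + 9(1−q) = 8q + 16(1−q), giving q = 7/11.
The value is 12·(7/11) + (9)·(4/11) = 120/11.

120/11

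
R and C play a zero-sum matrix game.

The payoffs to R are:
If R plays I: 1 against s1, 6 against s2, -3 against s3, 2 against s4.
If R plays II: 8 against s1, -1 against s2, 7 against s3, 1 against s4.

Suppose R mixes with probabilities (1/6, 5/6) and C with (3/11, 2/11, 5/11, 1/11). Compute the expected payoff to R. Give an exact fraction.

Against (3/11, 2/11, 5/11, 1/11), each row's expected payoff is I: 2/11; II: 58/11.
Taking the (1/6, 5/6)-weighted average: (1/6)·(2/11) + (5/6)·(58/11) = 146/33.

146/33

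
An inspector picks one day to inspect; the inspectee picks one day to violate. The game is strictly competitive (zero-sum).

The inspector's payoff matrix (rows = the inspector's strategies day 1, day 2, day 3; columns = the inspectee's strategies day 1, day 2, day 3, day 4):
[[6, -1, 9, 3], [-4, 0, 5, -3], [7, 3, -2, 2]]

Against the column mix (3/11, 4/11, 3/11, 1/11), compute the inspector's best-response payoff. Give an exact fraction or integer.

day 1: (6)·(3/11) + (-1)·(4/11) + (9)·(3/11) + (3)·(1/11) = 4.
day 2: (-4)·(3/11) + (0)·(4/11) + (5)·(3/11) + (-3)·(1/11) = 0.
day 3: (7)·(3/11) + (3)·(4/11) + (-2)·(3/11) + (2)·(1/11) = 29/11.
The best pure response is day 1 with expected payoff 4.

4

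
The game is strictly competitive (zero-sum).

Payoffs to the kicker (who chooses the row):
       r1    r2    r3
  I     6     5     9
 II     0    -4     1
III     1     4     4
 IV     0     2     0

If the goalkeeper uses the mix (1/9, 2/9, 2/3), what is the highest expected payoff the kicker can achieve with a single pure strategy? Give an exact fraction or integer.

I: (6)·(1/9) + (5)·(2/9) + (9)·(2/3) = 70/9.
II: (0)·(1/9) + (-4)·(2/9) + (1)·(2/3) = -2/9.
III: (1)·(1/9) + (4)·(2/9) + (4)·(2/3) = 11/3.
IV: (0)·(1/9) + (2)·(2/9) + (0)·(2/3) = 4/9.
The best pure response is I with expected payoff 70/9.

70/9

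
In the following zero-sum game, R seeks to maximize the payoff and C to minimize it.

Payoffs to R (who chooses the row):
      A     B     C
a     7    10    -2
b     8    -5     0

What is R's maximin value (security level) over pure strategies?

The worst-case payoff for each row is a: -2, b: -5.
The best of these is -2.

-2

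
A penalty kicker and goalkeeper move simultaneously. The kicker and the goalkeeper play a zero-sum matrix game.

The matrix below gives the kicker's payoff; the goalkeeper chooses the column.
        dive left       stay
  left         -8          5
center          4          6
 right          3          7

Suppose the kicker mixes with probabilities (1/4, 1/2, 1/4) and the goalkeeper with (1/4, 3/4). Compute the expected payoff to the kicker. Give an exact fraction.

75/16

Against (1/4, 3/4), each row's expected payoff is left: 7/4; center: 11/2; right: 6.
Taking the (1/4, 1/2, 1/4)-weighted average: (1/4)·(7/4) + (1/2)·(11/2) + (1/4)·(6) = 75/16.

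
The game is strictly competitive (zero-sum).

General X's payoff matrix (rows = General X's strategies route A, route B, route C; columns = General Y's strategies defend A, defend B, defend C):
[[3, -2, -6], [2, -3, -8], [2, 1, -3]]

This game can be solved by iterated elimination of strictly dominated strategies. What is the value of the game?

-3

Row route B is strictly dominated by row route A (3>2, -2>-3, -6>-8); eliminate route B.
Column defend A is strictly dominated by defend B for General Y (-2<3, 1<2); eliminate defend A.
Column defend B is strictly dominated by defend C for General Y (-6<-2, -3<1); eliminate defend B.
Row route A is strictly dominated by row route C (-3>-6); eliminate route A.
Only (route C, defend C) remains, with payoff -3.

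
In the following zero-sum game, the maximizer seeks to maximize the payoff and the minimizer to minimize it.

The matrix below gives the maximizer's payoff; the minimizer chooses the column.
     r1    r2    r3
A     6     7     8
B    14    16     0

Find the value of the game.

Column r2 is strictly dominated by r1 for the minimizer (it gives the maximizer more in every row).
The remaining 2×2 game on (A, B) × (r1, r3) has no saddle point. Let the maximizer play A with probability p; indifference gives 6p + 14(1−p) = 8p, so p = 7/8.
Similarly the minimizer's optimal q on r1 is 1/2, and the value is 6·(1/2) + (8)·(1/2) = 7.

7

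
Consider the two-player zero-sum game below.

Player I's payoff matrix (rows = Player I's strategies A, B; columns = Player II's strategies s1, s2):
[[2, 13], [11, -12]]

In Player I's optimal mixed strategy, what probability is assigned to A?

23/34

Row minima are 2 and -12, so Player I's maximin is 2; column maxima are 11 and 13, so Player II's minimax is 11. These differ, so the equilibrium is in mixed strategies.
Let Player I play A with probability p. Player II is indifferent when 2p + 11(1−p) = 13p − 12(1−p), giving p = 23/34.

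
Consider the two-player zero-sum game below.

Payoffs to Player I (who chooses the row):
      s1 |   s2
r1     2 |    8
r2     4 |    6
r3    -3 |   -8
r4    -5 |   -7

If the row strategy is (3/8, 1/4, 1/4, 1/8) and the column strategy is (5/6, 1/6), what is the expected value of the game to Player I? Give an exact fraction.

Against (5/6, 1/6), each row's expected payoff is r1: 3; r2: 13/3; r3: -23/6; r4: -16/3.
Taking the (3/8, 1/4, 1/4, 1/8)-weighted average: (3/8)·(3) + (1/4)·(13/3) + (1/4)·(-23/6) + (1/8)·(-16/3) = 7/12.

7/12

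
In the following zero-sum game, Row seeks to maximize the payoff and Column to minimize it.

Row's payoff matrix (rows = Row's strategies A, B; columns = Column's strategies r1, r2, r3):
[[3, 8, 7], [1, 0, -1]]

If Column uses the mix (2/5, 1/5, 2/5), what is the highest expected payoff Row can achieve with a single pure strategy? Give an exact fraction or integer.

A: (3)·(2/5) + (8)·(1/5) + (7)·(2/5) = 28/5.
B: (1)·(2/5) + (0)·(1/5) + (-1)·(2/5) = 0.
The best pure response is A with expected payoff 28/5.

28/5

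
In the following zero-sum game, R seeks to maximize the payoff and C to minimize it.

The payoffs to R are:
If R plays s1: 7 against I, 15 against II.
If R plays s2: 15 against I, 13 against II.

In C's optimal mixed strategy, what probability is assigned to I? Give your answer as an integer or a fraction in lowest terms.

1/5

Row minima are 7 and 13, so R's maximin is 13; column maxima are 15 and 15, so C's minimax is 15. These differ, so the equilibrium is in mixed strategies.
Let C play I with probability q. R is indifferent when 7q + 15(1−q) = 15q + 13(1−q), giving q = 1/5.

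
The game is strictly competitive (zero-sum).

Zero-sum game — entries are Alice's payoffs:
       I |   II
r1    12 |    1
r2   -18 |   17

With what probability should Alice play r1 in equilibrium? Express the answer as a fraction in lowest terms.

35/46

Row minima are 1 and -18, so Alice's maximin is 1; column maxima are 12 and 17, so Bob's minimax is 12. These differ, so the equilibrium is in mixed strategies.
Let Alice play r1 with probability p. Bob is indifferent when 12p − 18(1−p) = p + 17(1−p), giving p = 35/46.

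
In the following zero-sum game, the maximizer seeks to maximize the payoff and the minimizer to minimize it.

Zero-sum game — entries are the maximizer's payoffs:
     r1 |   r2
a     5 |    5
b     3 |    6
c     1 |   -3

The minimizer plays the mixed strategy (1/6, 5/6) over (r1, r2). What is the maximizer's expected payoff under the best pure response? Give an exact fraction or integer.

11/2

a: (5)·(1/6) + (5)·(5/6) = 5.
b: (3)·(1/6) + (6)·(5/6) = 11/2.
c: (1)·(1/6) + (-3)·(5/6) = -7/3.
The best pure response is b with expected payoff 11/2.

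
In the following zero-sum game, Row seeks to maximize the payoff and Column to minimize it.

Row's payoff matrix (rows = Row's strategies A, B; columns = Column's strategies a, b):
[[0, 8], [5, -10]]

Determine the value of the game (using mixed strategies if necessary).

Row minima are 0 and -10, so Row's maximin is 0; column maxima are 5 and 8, so Column's minimax is 5. These differ, so the equilibrium is in mixed strategies.
Let Row play A with probability p. Column is indifferent when 5(1−p) = 8p − 10(1−p), giving p = 15/23.
Let Column play a with probability q. Row is indifferent when 8(1−q) = 5q − 10(1−q), giving q = 18/23.
The value is 0·(18/23) + (8)·(5/23) = 40/23.

40/23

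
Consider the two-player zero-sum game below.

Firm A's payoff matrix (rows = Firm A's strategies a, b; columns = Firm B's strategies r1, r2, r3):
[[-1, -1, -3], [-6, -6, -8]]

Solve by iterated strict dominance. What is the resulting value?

-3

Column r2 is strictly dominated by r3 for Firm B (-3<-1, -8<-6); eliminate r2.
Row b is strictly dominated by row a (-1>-6, -3>-8); eliminate b.
Column r1 is strictly dominated by r3 for Firm B (-3<-1); eliminate r1.
Only (a, r3) remains, with payoff -3.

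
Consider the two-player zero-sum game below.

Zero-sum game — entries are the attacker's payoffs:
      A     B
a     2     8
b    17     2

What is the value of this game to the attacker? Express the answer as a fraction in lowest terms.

Row minima are 2 and 2, so the attacker's maximin is 2; column maxima are 17 and 8, so the defender's minimax is 8. These differ, so the equilibrium is in mixed strategies.
Let the attacker play a with probability p. The defender is indifferent when 2p + 17(1−p) = 8p + 2(1−p), giving p = 5/7.
Let the defender play A with probability q. The attacker is indifferent when 2q + 8(1−q) = 17q + 2(1−q), giving q = 2/7.
The value is 2·(2/7) + (8)·(5/7) = 44/7.

44/7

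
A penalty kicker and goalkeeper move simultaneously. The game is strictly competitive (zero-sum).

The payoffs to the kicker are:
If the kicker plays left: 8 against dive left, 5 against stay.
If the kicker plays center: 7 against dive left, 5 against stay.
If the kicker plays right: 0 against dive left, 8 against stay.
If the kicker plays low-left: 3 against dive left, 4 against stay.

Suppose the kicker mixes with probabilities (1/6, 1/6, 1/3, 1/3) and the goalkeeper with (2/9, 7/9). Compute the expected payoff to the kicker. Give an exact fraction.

140/27

Against (2/9, 7/9), each row's expected payoff is left: 17/3; center: 49/9; right: 56/9; low-left: 34/9.
Taking the (1/6, 1/6, 1/3, 1/3)-weighted average: (1/6)·(17/3) + (1/6)·(49/9) + (1/3)·(56/9) + (1/3)·(34/9) = 140/27.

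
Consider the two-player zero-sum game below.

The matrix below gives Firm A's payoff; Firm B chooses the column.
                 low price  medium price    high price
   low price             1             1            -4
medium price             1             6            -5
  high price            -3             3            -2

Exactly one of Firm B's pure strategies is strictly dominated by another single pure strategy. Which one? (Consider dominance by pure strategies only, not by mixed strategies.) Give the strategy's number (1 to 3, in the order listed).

2

Firm B prefers columns that give Firm A less. Compare medium price with high price: -4 < 1, -5 < 6, -2 < 3.
So high price strictly dominates medium price for Firm B; medium price is strictly dominated.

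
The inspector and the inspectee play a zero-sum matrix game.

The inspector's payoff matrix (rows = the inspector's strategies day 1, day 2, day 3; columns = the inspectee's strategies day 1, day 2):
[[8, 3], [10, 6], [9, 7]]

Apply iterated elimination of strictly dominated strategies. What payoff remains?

7

Row day 1 is strictly dominated by row day 2 (10>8, 6>3); eliminate day 1.
Column day 1 is strictly dominated by day 2 for the inspectee (6<10, 7<9); eliminate day 1.
Row day 2 is strictly dominated by row day 3 (7>6); eliminate day 2.
Only (day 3, day 2) remains, with payoff 7.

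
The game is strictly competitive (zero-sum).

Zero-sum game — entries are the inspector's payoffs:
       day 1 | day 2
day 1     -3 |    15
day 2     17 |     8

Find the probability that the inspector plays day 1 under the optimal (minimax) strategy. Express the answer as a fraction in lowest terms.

1/3

Row minima are -3 and 8, so the inspector's maximin is 8; column maxima are 17 and 15, so the inspectee's minimax is 15. These differ, so the equilibrium is in mixed strategies.
Let the inspector play day 1 with probability p. The inspectee is indifferent when −3p + 17(1−p) = 15p + 8(1−p), giving p = 1/3.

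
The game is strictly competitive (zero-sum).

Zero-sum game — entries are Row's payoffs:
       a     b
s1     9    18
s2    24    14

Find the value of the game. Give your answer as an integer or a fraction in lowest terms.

306/19

Row minima are 9 and 14, so Row's maximin is 14; column maxima are 24 and 18, so Column's minimax is 18. These differ, so the equilibrium is in mixed strategies.
Let Row play s1 with probability p. Column is indifferent when 9p + 24(1−p) = 18p + 14(1−p), giving p = 10/19.
Let Column play a with probability q. Row is indifferent when 9q + 18(1−q) = 24q + 14(1−q), giving q = 4/19.
The value is 9·(4/19) + (18)·(15/19) = 306/19.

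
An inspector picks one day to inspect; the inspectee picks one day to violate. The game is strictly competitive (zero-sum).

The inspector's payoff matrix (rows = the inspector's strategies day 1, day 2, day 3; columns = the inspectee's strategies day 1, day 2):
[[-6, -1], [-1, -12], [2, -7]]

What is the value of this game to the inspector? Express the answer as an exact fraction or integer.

-22/7

Row day 2 is strictly dominated by row day 3, so the inspector never plays it.
The remaining 2×2 game on (day 1, day 3) × (day 1, day 2) has no saddle point. Let the inspector play day 1 with probability p; indifference gives −6p + 2(1−p) = −p − 7(1−p), so p = 9/14.
Similarly the inspectee's optimal q on day 1 is 3/7, and the value is -6·(3/7) + (-1)·(4/7) = -22/7.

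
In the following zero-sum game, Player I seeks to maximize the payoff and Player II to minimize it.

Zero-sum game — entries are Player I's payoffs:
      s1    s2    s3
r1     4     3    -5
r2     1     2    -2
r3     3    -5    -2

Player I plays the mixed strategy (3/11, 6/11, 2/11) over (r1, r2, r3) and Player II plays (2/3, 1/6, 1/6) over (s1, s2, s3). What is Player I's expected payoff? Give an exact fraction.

38/33

Against (2/3, 1/6, 1/6), each row's expected payoff is r1: 7/3; r2: 2/3; r3: 5/6.
Taking the (3/11, 6/11, 2/11)-weighted average: (3/11)·(7/3) + (6/11)·(2/3) + (2/11)·(5/6) = 38/33.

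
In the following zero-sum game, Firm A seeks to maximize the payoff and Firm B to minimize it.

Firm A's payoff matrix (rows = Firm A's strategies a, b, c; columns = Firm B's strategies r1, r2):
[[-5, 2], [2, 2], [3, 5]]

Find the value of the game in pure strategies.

3

Row minima: -5, 2, 3 → Firm A's maximin is 3.
Column maxima: 3, 5 → Firm B's minimax is 3.
They coincide at (c, r1), so the value is 3.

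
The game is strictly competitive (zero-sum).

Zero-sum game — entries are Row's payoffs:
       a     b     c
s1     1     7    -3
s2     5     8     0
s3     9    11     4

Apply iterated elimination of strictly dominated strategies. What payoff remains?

4

Row s2 is strictly dominated by row s3 (9>5, 11>8, 4>0); eliminate s2.
Column b is strictly dominated by a for Column (1<7, 9<11); eliminate b.
Row s1 is strictly dominated by row s3 (9>1, 4>-3); eliminate s1.
Column a is strictly dominated by c for Column (4<9); eliminate a.
Only (s3, c) remains, with payoff 4.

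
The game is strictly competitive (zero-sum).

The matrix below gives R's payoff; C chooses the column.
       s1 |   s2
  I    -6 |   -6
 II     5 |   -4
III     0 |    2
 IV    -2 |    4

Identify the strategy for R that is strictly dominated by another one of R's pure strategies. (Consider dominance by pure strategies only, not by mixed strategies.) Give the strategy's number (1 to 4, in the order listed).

1

Compare I with II: 5 > -6, -4 > -6.
So II strictly dominates I for R; I is strictly dominated.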